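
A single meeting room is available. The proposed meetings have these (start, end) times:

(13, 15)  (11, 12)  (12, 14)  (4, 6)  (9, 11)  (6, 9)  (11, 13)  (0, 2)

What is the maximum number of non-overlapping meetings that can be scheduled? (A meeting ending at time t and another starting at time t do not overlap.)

Order by finish time; keep every interval that doesn't clash with the previous kept one.
By end time: (0,2), (4,6), (6,9), (9,11), (11,12), (11,13), (12,14), (13,15).
Pick (0,2); next start ≥ 2 → (4,6); next start ≥ 6 → (6,9); next start ≥ 9 → (9,11); next start ≥ 11 → (11,12); next start ≥ 12 → (12,14).
Selected 6 meetings.

6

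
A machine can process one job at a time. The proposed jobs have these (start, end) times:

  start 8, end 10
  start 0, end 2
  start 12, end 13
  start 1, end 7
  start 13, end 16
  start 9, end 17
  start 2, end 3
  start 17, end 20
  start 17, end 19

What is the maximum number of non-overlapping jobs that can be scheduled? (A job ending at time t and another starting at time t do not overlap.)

6

Greedy by earliest finish: after sorting by end time, pick each interval compatible with the last pick.
By end time: (0,2), (2,3), (1,7), (8,10), (12,13), (13,16), (9,17), (17,19), (17,20).
Pick (0,2); next start ≥ 2 → (2,3); next start ≥ 3 → (8,10); next start ≥ 10 → (12,13); next start ≥ 13 → (13,16); next start ≥ 16 → (17,19).
Selected 6 jobs.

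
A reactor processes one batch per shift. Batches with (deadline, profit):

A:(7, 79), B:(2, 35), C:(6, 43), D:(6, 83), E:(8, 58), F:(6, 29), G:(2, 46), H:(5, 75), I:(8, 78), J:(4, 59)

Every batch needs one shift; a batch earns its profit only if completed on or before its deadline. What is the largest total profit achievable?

521

By profit: D(d6,83), A(d7,79), I(d8,78), H(d5,75), J(d4,59), E(d8,58), G(d2,46), C(d6,43), B(d2,35), F(d6,29)
D→slot 6; A→slot 7; I→slot 8; H→slot 5; J→slot 4; E→slot 3; G→slot 2; C→slot 1; B skipped; F skipped.
Profit = 43 + 46 + 58 + 59 + 75 + 83 + 79 + 78 = 521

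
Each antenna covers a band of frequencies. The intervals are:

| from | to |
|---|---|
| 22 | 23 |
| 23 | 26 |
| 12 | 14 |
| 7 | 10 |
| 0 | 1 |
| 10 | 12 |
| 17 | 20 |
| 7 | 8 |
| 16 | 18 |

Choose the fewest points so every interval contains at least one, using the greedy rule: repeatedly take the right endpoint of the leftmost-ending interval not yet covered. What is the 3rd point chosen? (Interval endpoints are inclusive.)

12

Process intervals by earliest right end; each time one isn't hit yet, stab at its right endpoint.
By right end: [0,1]  [7,8]  [7,10]  [10,12]  [12,14]  [16,18]  [17,20]  [22,23]  [23,26]
[0,1] uncovered → point at 1; [7,8] uncovered → point at 8; [10,12] uncovered → point at 12; [16,18] uncovered → point at 18; [22,23] uncovered → point at 23.
Points: 1, 8, 12, 18, 23 (5 total).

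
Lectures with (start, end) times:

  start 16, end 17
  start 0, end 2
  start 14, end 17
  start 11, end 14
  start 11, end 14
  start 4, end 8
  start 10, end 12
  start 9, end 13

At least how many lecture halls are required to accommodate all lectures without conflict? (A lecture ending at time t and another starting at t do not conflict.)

4

starts: [0, 4, 9, 10, 11, 11, 14, 16]
ends:   [2, 8, 12, 13, 14, 14, 17, 17]
s0→1 e2→0 s4→1 e8→0 s9→1 s10→2 s11→3 s11→4  — peak 4.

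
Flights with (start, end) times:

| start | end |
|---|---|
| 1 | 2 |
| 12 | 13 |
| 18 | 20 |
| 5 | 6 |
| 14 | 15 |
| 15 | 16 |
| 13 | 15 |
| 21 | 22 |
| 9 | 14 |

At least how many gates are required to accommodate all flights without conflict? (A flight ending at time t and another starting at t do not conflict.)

The answer is the maximum number of intervals overlapping at any instant.
starts: [1, 5, 9, 12, 13, 14, 15, 18, 21]
ends:   [2, 6, 13, 14, 15, 15, 16, 20, 22]
s1→1 e2→0 s5→1 e6→0 s9→1 s12→2  — peak 2.

2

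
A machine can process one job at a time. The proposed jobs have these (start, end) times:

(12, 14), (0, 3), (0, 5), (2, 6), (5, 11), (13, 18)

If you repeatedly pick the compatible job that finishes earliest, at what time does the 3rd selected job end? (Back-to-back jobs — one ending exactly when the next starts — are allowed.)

By end time: (0,3), (0,5), (2,6), (5,11), (12,14), (13,18).
Pick (0,3); next start ≥ 3 → (5,11); next start ≥ 11 → (12,14).
Selected: (0,3) (5,11) (12,14)

14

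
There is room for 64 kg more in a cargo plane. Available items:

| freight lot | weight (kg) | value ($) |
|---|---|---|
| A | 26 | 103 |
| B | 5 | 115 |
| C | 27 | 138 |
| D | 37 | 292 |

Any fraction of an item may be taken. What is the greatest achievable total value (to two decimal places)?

Ratios (sorted): B 23.00, D 7.89, C 5.11, A 3.96
take B (5 @ 115); take D (37 @ 292); take 22/27 of C → 112.44. Capacity used 64/64.
Total value = 519.44

519.44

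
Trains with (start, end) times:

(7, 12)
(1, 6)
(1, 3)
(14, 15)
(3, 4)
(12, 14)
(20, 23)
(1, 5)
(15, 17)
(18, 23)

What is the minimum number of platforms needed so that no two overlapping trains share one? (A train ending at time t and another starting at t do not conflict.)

3

The answer is the maximum number of intervals overlapping at any instant.
Events (time:±→running): 1:+→1 1:+→2 1:+→3 … peak 3.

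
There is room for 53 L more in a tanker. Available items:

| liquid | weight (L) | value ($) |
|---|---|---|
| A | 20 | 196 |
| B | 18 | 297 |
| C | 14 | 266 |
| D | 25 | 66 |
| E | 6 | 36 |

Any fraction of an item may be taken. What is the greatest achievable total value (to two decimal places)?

Order: C (266/14=19.00) > B (297/18=16.50) > A (196/20=9.80) > E (36/6=6.00) > D (66/25=2.64)
Fill: take C (14 @ 266) → take B (18 @ 297) → take A (20 @ 196) → take 1/6 of E → 6.00; 53/53 used.
Total value = 765.00

765.00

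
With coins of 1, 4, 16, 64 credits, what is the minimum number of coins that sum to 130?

4

130 = 2×64 + 2×1
Total coins = 2 + 2 = 4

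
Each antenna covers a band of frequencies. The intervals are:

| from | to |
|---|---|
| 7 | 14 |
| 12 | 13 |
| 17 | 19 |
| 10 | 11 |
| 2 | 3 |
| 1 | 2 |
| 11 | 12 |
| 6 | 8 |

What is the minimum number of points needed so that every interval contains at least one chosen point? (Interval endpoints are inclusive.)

Sort by right endpoint; whenever an interval is uncovered, place a point at its right end.
By right end: [1,2]  [2,3]  [6,8]  [10,11]  [11,12]  [12,13]  [7,14]  [17,19]
[1,2] uncovered → point at 2; [6,8] uncovered → point at 8; [10,11] uncovered → point at 11; [12,13] uncovered → point at 13; [17,19] uncovered → point at 19.
Points: 2, 8, 11, 13, 19 (5 total).

5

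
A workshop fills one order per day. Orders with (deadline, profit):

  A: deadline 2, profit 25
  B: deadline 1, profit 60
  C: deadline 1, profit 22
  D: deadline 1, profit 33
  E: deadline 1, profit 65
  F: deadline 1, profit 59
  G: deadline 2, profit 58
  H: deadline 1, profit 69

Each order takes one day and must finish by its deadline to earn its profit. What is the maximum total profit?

127

Sort by profit descending; place each in the latest free slot ≤ its deadline.
Profit order: H=69 E=65 B=60 F=59 G=58 D=33 A=25 C=22
Assign: H→slot 1, E skipped, B skipped, F skipped, G→slot 2, D skipped, A skipped, C skipped.
Slots: [1:H] [2:G]
Profit = 69 + 58 = 127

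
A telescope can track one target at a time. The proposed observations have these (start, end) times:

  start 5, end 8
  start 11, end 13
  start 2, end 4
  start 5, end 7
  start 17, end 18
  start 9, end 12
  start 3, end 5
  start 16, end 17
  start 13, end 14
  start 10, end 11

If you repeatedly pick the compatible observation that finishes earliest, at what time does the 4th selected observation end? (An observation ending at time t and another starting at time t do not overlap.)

Order by finish time; keep every interval that doesn't clash with the previous kept one.
Sorted by end: (2,4)  (3,5)  (5,7)  (5,8)  (10,11)  (9,12)  (11,13)  (13,14)  (16,17)  (17,18)
take (2,4); take (5,7); skip (5,8); take (10,11); take (11,13); take (13,14); take (16,17); take (17,18).
Selected: (2,4) (5,7) (10,11) (11,13) (13,14) (16,17) (17,18)

13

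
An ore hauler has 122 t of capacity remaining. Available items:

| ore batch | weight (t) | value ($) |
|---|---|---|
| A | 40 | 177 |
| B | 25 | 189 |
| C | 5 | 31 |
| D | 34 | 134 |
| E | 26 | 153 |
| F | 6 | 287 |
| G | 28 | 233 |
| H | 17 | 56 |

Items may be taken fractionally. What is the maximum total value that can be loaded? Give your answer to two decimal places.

1034.60

Sort by value per unit weight and fill in that order.
Order: F (287/6=47.83) > G (233/28=8.32) > B (189/25=7.56) > C (31/5=6.20) > E (153/26=5.88) > A (177/40=4.42) > D (134/34=3.94) > H (56/17=3.29)
Fill: take F (6 @ 287) → take G (28 @ 233) → take B (25 @ 189) → take C (5 @ 31) → take E (26 @ 153) → take 32/40 of A → 141.60; 122/122 used.
Total value = 1034.60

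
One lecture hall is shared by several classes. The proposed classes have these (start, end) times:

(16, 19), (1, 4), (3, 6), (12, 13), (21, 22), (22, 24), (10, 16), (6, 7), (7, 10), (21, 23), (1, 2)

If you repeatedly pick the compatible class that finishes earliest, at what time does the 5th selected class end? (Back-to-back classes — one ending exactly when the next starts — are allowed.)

13

Sorted by end: (1,2)  (1,4)  (3,6)  (6,7)  (7,10)  (12,13)  (10,16)  (16,19)  (21,22)  (21,23)  (22,24)
take (1,2); skip (1,4); take (3,6); take (6,7); take (7,10); take (12,13); take (16,19); take (21,22); take (22,24).
Selected: (1,2) (3,6) (6,7) (7,10) (12,13) (16,19) (21,22) (22,24)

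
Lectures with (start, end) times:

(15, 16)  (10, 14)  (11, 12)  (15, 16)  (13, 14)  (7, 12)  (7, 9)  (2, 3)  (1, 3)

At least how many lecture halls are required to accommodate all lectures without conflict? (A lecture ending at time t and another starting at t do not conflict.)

Events (time:±→running): 1:+→1 2:+→2 3:-→1 3:-→0 7:+→1 7:+→2 9:-→1 10:+→2 11:+→3 … peak 3.

3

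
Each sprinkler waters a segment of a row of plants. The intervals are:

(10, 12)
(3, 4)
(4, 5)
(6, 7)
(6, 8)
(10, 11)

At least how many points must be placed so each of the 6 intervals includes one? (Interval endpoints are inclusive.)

3

By right end: [3,4]  [4,5]  [6,7]  [6,8]  [10,11]  [10,12]
[3,4] uncovered → point at 4; [6,7] uncovered → point at 7; [10,11] uncovered → point at 11.
Points: 4, 7, 11 (3 total).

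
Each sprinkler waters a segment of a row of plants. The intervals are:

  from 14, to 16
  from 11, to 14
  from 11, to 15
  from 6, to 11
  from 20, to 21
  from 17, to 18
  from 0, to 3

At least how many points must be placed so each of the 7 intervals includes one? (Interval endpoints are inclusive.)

5

By right end: [0,3]  [6,11]  [11,14]  [11,15]  [14,16]  [17,18]  [20,21]
[0,3] uncovered → point at 3; [6,11] uncovered → point at 11; [14,16] uncovered → point at 16; [17,18] uncovered → point at 18; [20,21] uncovered → point at 21.
Points: 3, 11, 16, 18, 21 (5 total).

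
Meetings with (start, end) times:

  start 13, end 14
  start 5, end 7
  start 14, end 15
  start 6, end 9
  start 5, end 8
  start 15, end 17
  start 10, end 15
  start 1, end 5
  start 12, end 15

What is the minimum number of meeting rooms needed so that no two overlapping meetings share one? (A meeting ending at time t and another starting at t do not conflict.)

3

starts: [1, 5, 5, 6, 10, 12, 13, 14, 15]
ends:   [5, 7, 8, 9, 14, 15, 15, 15, 17]
s1→1 e5→0 s5→1 s5→2 s6→3  — peak 3.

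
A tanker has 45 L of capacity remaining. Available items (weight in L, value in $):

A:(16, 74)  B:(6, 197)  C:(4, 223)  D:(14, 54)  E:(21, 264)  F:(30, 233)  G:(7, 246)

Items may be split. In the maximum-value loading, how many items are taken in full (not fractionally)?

Sort by value per unit weight and fill in that order.
Ratios (sorted): C 55.75, G 35.14, B 32.83, E 12.57, F 7.77, A 4.62, D 3.86
take C (4 @ 223); take G (7 @ 246); take B (6 @ 197); take E (21 @ 264); take 7/30 of F → 54.37. Capacity used 45/45.
4 item(s) taken whole; one partial (take 7/30 of F).

4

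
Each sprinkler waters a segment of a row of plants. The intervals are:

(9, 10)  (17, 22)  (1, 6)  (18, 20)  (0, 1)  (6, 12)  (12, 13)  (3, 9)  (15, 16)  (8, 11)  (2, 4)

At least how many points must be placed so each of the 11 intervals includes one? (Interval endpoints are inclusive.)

6

Process intervals by earliest right end; each time one isn't hit yet, stab at its right endpoint.
By right end: [0,1]  [2,4]  [1,6]  [3,9]  [9,10]  [8,11]  [6,12]  [12,13]  [15,16]  [18,20]  [17,22]
[0,1] uncovered → point at 1; [2,4] uncovered → point at 4; [9,10] uncovered → point at 10; [12,13] uncovered → point at 13; [15,16] uncovered → point at 16; [18,20] uncovered → point at 20.
Points: 1, 4, 10, 13, 16, 20 (6 total).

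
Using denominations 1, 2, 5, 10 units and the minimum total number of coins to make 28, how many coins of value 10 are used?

28 − 2×10→8 − 1×5→3 − 1×2→1 − 1×1→0
Count of 10: 2

2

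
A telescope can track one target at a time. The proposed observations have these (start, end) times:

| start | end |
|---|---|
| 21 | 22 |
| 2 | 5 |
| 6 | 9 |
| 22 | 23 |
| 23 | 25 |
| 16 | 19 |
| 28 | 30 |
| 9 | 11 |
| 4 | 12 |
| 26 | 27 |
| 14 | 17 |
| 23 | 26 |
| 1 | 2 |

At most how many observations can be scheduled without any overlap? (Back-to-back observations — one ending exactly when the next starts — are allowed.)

10

By end time: (1,2), (2,5), (6,9), (9,11), (4,12), (14,17), (16,19), (21,22), (22,23), (23,25), (23,26), (26,27), (28,30).
Pick (1,2); next start ≥ 2 → (2,5); next start ≥ 5 → (6,9); next start ≥ 9 → (9,11); next start ≥ 11 → (14,17); next start ≥ 17 → (21,22); next start ≥ 22 → (22,23); next start ≥ 23 → (23,25); next start ≥ 25 → (26,27); next start ≥ 27 → (28,30).
Selected 10 observations.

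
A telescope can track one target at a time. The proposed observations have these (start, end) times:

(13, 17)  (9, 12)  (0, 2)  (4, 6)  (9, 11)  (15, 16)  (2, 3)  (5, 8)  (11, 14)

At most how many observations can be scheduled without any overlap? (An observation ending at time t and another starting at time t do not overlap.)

By end time: (0,2), (2,3), (4,6), (5,8), (9,11), (9,12), (11,14), (15,16), (13,17).
Pick (0,2); next start ≥ 2 → (2,3); next start ≥ 3 → (4,6); next start ≥ 6 → (9,11); next start ≥ 11 → (11,14); next start ≥ 14 → (15,16).
Selected 6 observations.

6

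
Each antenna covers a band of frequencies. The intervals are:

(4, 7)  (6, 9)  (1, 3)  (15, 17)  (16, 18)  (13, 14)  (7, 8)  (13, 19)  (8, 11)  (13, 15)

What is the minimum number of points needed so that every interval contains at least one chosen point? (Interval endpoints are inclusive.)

5

Sort by right endpoint; whenever an interval is uncovered, place a point at its right end.
Sorted: [1,3] [4,7] [7,8] [6,9] [8,11] [13,14] [13,15] [15,17] [16,18] [13,19]
{[1,3]} hit by 3; {[4,7],[7,8],[6,9]} hit by 7; {[8,11]} hit by 11; {[13,14],[13,15]} hit by 14; {[15,17],[16,18],[13,19]} hit by 17.
Points: 3, 7, 11, 14, 17 (5 total).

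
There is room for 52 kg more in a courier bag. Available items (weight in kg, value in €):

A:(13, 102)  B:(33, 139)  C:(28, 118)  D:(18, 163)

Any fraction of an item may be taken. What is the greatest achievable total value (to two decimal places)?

Sort by value per unit weight and fill in that order.
Order: D (163/18=9.06) > A (102/13=7.85) > C (118/28=4.21) > B (139/33=4.21)
Fill: take D (18 @ 163) → take A (13 @ 102) → take 21/28 of C → 88.50; 52/52 used.
Total value = 353.50

353.50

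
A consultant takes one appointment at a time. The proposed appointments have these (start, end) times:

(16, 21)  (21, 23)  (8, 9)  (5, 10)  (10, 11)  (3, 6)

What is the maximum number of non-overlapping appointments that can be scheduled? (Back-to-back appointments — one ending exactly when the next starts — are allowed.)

5

By end time: (3,6), (8,9), (5,10), (10,11), (16,21), (21,23).
Pick (3,6); next start ≥ 6 → (8,9); next start ≥ 9 → (10,11); next start ≥ 11 → (16,21); next start ≥ 21 → (21,23).
Selected 5 appointments.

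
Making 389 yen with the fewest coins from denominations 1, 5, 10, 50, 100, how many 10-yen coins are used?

Greedy: take as many of the largest coin as possible, then repeat with the remainder.
389 = 3×100 + 1×50 + 3×10 + 1×5 + 4×1
Count of 10: 3

3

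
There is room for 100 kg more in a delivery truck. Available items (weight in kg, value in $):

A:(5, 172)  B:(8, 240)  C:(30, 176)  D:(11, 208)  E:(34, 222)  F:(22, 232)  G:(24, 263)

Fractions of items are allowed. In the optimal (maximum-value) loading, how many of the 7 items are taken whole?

5

Ratios (sorted): A 34.40, B 30.00, D 18.91, G 10.96, F 10.55, E 6.53, C 5.87
take A (5 @ 172); take B (8 @ 240); take D (11 @ 208); take G (24 @ 263); take F (22 @ 232); take 30/34 of E → 195.88. Capacity used 100/100.
5 item(s) taken whole; one partial (take 30/34 of E).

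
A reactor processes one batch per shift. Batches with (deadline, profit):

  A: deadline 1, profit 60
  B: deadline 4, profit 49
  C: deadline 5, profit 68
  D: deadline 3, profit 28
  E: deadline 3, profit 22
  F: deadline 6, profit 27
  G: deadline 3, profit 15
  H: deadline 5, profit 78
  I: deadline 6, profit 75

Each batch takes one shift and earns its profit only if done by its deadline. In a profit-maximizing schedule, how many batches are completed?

6

Profit order: H=78 I=75 C=68 A=60 B=49 D=28 F=27 E=22 G=15
Assign: H→slot 5, I→slot 6, C→slot 4, A→slot 1, B→slot 3, D→slot 2, F skipped, E skipped, G skipped.
Slots: [1:A] [2:D] [3:B] [4:C] [5:H] [6:I]
6 of 9 scheduled.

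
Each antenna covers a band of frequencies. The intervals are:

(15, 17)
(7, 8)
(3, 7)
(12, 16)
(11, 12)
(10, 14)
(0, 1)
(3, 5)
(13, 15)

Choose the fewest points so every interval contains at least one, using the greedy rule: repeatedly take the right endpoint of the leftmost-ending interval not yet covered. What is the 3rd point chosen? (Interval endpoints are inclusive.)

8

Sort by right endpoint; whenever an interval is uncovered, place a point at its right end.
By right end: [0,1]  [3,5]  [3,7]  [7,8]  [11,12]  [10,14]  [13,15]  [12,16]  [15,17]
[0,1] uncovered → point at 1; [3,5] uncovered → point at 5; [7,8] uncovered → point at 8; [11,12] uncovered → point at 12; [13,15] uncovered → point at 15.
Points: 1, 5, 8, 12, 15 (5 total).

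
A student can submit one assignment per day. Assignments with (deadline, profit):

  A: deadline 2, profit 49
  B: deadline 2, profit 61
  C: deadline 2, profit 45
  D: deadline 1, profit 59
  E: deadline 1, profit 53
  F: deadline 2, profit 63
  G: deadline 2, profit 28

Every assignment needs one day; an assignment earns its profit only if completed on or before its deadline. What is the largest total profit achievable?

By profit: F(d2,63), B(d2,61), D(d1,59), E(d1,53), A(d2,49), C(d2,45), G(d2,28)
F→slot 2; B→slot 1; D skipped; E skipped; A skipped; C skipped; G skipped.
Profit = 61 + 63 = 124

124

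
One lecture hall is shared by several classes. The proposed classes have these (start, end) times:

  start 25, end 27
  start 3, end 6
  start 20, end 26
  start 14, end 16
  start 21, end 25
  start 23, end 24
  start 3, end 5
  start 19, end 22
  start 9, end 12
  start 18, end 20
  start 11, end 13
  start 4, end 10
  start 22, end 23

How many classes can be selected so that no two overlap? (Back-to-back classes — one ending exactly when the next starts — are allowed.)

7

Order by finish time; keep every interval that doesn't clash with the previous kept one.
Sorted by end: (3,5)  (3,6)  (4,10)  (9,12)  (11,13)  (14,16)  (18,20)  (19,22)  (22,23)  (23,24)  (21,25)  (20,26)  (25,27)
take (3,5); take (9,12); take (14,16); take (18,20); skip (19,22); take (22,23); take (23,24); skip (20,26); take (25,27).
Selected 7 classes.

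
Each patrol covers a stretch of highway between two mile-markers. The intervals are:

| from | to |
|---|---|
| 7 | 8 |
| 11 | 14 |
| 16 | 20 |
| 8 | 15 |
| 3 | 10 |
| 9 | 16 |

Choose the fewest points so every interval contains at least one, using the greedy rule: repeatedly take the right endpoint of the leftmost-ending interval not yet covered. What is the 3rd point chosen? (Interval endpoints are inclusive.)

20

Sort by right endpoint; whenever an interval is uncovered, place a point at its right end.
By right end: [7,8]  [3,10]  [11,14]  [8,15]  [9,16]  [16,20]
[7,8] uncovered → point at 8; [11,14] uncovered → point at 14; [16,20] uncovered → point at 20.
Points: 8, 14, 20 (3 total).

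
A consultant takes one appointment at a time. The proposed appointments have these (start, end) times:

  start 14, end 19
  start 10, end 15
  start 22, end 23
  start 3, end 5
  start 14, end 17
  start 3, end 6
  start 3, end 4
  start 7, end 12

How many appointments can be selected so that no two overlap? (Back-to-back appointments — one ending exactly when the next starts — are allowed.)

4

Sort by end time and greedily take each interval whose start is ≥ the last chosen end.
Sorted by end: (3,4)  (3,5)  (3,6)  (7,12)  (10,15)  (14,17)  (14,19)  (22,23)
take (3,4); take (7,12); take (14,17); take (22,23).
Selected 4 appointments.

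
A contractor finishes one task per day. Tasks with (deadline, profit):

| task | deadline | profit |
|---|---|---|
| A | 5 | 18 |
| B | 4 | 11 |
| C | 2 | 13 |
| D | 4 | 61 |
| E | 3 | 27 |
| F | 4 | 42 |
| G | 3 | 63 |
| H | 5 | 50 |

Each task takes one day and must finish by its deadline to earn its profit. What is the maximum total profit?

Sort by profit descending; place each in the latest free slot ≤ its deadline.
Profit order: G=63 D=61 H=50 F=42 E=27 A=18 C=13 B=11
Assign: G→slot 3, D→slot 4, H→slot 5, F→slot 2, E→slot 1, A skipped, C skipped, B skipped.
Slots: [1:E] [2:F] [3:G] [4:D] [5:H]
Profit = 27 + 42 + 63 + 61 + 50 = 243

243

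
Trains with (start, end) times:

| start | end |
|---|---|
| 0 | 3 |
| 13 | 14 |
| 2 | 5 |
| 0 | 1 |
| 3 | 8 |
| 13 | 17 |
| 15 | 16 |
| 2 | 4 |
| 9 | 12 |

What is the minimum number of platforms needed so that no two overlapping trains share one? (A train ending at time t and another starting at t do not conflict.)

Events (time:±→running): 0:+→1 0:+→2 1:-→1 2:+→2 2:+→3 … peak 3.

3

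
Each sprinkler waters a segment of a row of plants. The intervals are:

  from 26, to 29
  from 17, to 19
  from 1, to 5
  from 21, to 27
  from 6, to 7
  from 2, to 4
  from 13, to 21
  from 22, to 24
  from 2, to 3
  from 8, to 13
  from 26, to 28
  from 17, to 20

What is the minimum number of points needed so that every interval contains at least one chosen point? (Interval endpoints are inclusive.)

6

Sort by right endpoint; whenever an interval is uncovered, place a point at its right end.
Sorted: [2,3] [2,4] [1,5] [6,7] [8,13] [17,19] [17,20] [13,21] [22,24] [21,27] [26,28] [26,29]
{[2,3],[2,4],[1,5]} hit by 3; {[6,7]} hit by 7; {[8,13]} hit by 13; {[17,19],[17,20],[13,21]} hit by 19; {[22,24],[21,27]} hit by 24; {[26,28],[26,29]} hit by 28.
Points: 3, 7, 13, 19, 24, 28 (6 total).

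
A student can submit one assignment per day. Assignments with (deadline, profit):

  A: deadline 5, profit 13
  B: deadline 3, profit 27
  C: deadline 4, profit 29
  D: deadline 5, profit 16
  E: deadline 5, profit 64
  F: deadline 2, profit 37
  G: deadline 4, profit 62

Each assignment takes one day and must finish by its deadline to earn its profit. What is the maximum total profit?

Profit order: E=64 G=62 F=37 C=29 B=27 D=16 A=13
Assign: E→slot 5, G→slot 4, F→slot 2, C→slot 3, B→slot 1, D skipped, A skipped.
Slots: [1:B] [2:F] [3:C] [4:G] [5:E]
Profit = 27 + 37 + 29 + 62 + 64 = 219

219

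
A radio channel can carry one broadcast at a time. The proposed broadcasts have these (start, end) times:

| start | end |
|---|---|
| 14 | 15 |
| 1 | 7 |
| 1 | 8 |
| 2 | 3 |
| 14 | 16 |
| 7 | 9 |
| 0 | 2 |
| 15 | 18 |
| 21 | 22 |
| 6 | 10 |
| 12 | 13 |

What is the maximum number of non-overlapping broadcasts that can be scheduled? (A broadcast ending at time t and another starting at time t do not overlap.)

7

Sort by end time and greedily take each interval whose start is ≥ the last chosen end.
By end time: (0,2), (2,3), (1,7), (1,8), (7,9), (6,10), (12,13), (14,15), (14,16), (15,18), (21,22).
Pick (0,2); next start ≥ 2 → (2,3); next start ≥ 3 → (7,9); next start ≥ 9 → (12,13); next start ≥ 13 → (14,15); next start ≥ 15 → (15,18); next start ≥ 18 → (21,22).
Selected 7 broadcasts.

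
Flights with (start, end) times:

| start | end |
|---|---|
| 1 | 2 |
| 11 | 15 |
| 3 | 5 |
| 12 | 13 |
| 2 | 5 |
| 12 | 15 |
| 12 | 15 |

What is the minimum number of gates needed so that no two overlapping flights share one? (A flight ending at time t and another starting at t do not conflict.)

4

Events (time:±→running): 1:+→1 2:-→0 2:+→1 3:+→2 5:-→1 5:-→0 11:+→1 12:+→2 12:+→3 12:+→4 … peak 4.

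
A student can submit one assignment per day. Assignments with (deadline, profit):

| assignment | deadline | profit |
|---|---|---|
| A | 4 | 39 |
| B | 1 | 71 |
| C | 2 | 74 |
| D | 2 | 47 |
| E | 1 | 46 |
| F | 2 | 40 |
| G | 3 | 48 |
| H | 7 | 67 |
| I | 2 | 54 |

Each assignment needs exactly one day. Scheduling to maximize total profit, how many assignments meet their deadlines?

5

Profit order: C=74 B=71 H=67 I=54 G=48 D=47 E=46 F=40 A=39
Assign: C→slot 2, B→slot 1, H→slot 7, I skipped, G→slot 3, D skipped, E skipped, F skipped, A→slot 4.
Slots: [1:B] [2:C] [3:G] [4:A] [7:H]
5 of 9 scheduled.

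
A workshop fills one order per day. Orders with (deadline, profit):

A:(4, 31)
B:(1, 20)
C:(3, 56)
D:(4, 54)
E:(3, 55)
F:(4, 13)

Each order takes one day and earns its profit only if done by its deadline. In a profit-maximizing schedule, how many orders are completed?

4

Profit order: C=56 E=55 D=54 A=31 B=20 F=13
Assign: C→slot 3, E→slot 2, D→slot 4, A→slot 1, B skipped, F skipped.
Slots: [1:A] [2:E] [3:C] [4:D]
4 of 6 scheduled.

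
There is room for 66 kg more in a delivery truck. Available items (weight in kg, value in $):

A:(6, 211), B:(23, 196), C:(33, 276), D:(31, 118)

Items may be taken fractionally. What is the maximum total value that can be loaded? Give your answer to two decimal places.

Sort by value per unit weight and fill in that order.
Order: A (211/6=35.17) > B (196/23=8.52) > C (276/33=8.36) > D (118/31=3.81)
Fill: take A (6 @ 211) → take B (23 @ 196) → take C (33 @ 276) → take 4/31 of D → 15.23; 66/66 used.
Total value = 698.23

698.23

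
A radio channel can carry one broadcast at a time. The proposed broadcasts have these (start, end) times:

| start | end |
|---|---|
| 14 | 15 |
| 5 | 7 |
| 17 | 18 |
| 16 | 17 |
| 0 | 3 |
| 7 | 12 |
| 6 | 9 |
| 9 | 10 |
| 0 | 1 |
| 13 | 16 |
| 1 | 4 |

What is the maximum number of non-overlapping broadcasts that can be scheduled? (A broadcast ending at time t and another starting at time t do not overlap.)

By end time: (0,1), (0,3), (1,4), (5,7), (6,9), (9,10), (7,12), (14,15), (13,16), (16,17), (17,18).
Pick (0,1); next start ≥ 1 → (1,4); next start ≥ 4 → (5,7); next start ≥ 7 → (9,10); next start ≥ 10 → (14,15); next start ≥ 15 → (16,17); next start ≥ 17 → (17,18).
Selected 7 broadcasts.

7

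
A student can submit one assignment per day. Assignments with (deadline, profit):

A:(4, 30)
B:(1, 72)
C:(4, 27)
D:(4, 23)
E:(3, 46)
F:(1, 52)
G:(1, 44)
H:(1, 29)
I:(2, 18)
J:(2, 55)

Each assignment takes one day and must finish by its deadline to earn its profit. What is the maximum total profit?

203

Take jobs in profit order; each goes to the latest open slot no later than its deadline.
By profit: B(d1,72), J(d2,55), F(d1,52), E(d3,46), G(d1,44), A(d4,30), H(d1,29), C(d4,27), D(d4,23), I(d2,18)
B→slot 1; J→slot 2; F skipped; E→slot 3; G skipped; A→slot 4; H skipped; C skipped; D skipped; I skipped.
Profit = 72 + 55 + 46 + 30 = 203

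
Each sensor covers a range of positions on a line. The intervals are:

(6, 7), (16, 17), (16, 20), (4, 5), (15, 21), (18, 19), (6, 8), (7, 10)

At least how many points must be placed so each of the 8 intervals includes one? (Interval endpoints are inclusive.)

Process intervals by earliest right end; each time one isn't hit yet, stab at its right endpoint.
By right end: [4,5]  [6,7]  [6,8]  [7,10]  [16,17]  [18,19]  [16,20]  [15,21]
[4,5] uncovered → point at 5; [6,7] uncovered → point at 7; [16,17] uncovered → point at 17; [18,19] uncovered → point at 19.
Points: 5, 7, 17, 19 (4 total).

4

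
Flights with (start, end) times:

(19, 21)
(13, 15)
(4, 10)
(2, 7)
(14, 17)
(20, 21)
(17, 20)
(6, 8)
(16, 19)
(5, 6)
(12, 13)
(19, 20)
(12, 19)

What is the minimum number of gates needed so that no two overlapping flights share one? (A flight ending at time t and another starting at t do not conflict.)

Events (time:±→running): 2:+→1 4:+→2 5:+→3 … peak 3.

3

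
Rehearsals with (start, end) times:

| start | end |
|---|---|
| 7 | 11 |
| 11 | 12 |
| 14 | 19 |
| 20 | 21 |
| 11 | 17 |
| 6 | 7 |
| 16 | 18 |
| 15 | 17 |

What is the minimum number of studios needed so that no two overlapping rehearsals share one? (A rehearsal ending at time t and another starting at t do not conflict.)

4

The answer is the maximum number of intervals overlapping at any instant.
starts: [6, 7, 11, 11, 14, 15, 16, 20]
ends:   [7, 11, 12, 17, 17, 18, 19, 21]
s6→1 e7→0 s7→1 e11→0 s11→1 s11→2 e12→1 s14→2 s15→3 s16→4  — peak 4.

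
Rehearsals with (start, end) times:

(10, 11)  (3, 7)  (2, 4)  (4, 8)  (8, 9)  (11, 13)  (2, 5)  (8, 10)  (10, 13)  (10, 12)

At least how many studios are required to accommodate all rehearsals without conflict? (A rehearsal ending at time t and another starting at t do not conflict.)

3

Count concurrent intervals with a sweep; the peak is the room count.
Events (time:±→running): 2:+→1 2:+→2 3:+→3 … peak 3.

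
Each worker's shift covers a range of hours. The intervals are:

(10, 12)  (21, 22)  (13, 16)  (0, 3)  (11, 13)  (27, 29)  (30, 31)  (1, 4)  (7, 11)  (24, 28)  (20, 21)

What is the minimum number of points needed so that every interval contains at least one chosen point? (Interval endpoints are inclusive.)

Sorted: [0,3] [1,4] [7,11] [10,12] [11,13] [13,16] [20,21] [21,22] [24,28] [27,29] [30,31]
{[0,3],[1,4]} hit by 3; {[7,11],[10,12],[11,13]} hit by 11; {[13,16]} hit by 16; {[20,21],[21,22]} hit by 21; {[24,28],[27,29]} hit by 28; {[30,31]} hit by 31.
Points: 3, 11, 16, 21, 28, 31 (6 total).

6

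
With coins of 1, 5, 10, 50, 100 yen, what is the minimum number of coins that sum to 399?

Greedy: take as many of the largest coin as possible, then repeat with the remainder.
399 = 3×100 + 1×50 + 4×10 + 1×5 + 4×1
Total coins = 3 + 1 + 4 + 1 + 4 = 13

13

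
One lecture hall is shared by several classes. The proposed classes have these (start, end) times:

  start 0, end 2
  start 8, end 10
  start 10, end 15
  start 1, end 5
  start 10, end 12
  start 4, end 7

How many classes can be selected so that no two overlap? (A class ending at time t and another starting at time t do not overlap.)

4

Order by finish time; keep every interval that doesn't clash with the previous kept one.
By end time: (0,2), (1,5), (4,7), (8,10), (10,12), (10,15).
Pick (0,2); next start ≥ 2 → (4,7); next start ≥ 7 → (8,10); next start ≥ 10 → (10,12).
Selected 4 classes.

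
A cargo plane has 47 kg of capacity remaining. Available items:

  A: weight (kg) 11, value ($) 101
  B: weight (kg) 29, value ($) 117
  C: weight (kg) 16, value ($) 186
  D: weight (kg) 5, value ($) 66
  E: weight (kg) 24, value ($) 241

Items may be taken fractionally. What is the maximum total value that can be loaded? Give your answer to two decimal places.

Order: D (66/5=13.20) > C (186/16=11.62) > E (241/24=10.04) > A (101/11=9.18) > B (117/29=4.03)
Fill: take D (5 @ 66) → take C (16 @ 186) → take E (24 @ 241) → take 2/11 of A → 18.36; 47/47 used.
Total value = 511.36

511.36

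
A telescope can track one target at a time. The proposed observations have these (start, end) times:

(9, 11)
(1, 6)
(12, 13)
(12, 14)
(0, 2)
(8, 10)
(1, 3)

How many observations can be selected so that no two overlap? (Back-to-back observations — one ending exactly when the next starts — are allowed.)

Sorted by end: (0,2)  (1,3)  (1,6)  (8,10)  (9,11)  (12,13)  (12,14)
take (0,2); take (8,10); take (12,13).
Selected 3 observations.

3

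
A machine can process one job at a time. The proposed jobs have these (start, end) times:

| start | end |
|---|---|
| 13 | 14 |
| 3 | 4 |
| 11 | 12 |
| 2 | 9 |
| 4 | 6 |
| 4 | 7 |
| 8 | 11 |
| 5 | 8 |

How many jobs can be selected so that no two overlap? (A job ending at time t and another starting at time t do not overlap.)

5

Sort by end time and greedily take each interval whose start is ≥ the last chosen end.
Sorted by end: (3,4)  (4,6)  (4,7)  (5,8)  (2,9)  (8,11)  (11,12)  (13,14)
take (3,4); take (4,6); take (8,11); take (11,12); take (13,14).
Selected 5 jobs.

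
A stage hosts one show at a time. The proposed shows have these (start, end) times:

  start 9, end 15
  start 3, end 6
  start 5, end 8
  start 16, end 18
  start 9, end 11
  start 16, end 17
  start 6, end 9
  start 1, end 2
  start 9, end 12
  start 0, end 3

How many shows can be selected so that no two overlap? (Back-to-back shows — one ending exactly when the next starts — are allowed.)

5

Order by finish time; keep every interval that doesn't clash with the previous kept one.
By end time: (1,2), (0,3), (3,6), (5,8), (6,9), (9,11), (9,12), (9,15), (16,17), (16,18).
Pick (1,2); next start ≥ 2 → (3,6); next start ≥ 6 → (6,9); next start ≥ 9 → (9,11); next start ≥ 11 → (16,17).
Selected 5 shows.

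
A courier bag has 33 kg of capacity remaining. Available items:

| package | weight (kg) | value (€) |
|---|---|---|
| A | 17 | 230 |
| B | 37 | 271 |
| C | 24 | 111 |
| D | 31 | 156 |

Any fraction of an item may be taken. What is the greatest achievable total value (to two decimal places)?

347.19

Greedy by value/weight ratio, highest first.
Order: A (230/17=13.53) > B (271/37=7.32) > D (156/31=5.03) > C (111/24=4.62)
Fill: take A (17 @ 230) → take 16/37 of B → 117.19; 33/33 used.
Total value = 347.19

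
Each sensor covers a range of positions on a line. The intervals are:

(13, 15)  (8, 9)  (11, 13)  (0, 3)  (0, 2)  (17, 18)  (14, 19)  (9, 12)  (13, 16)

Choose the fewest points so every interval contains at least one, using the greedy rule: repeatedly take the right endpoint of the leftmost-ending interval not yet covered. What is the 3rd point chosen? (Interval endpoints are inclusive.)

13

Sorted: [0,2] [0,3] [8,9] [9,12] [11,13] [13,15] [13,16] [17,18] [14,19]
{[0,2],[0,3]} hit by 2; {[8,9],[9,12]} hit by 9; {[11,13],[13,15],[13,16]} hit by 13; {[17,18],[14,19]} hit by 18.
Points: 2, 9, 13, 18 (4 total).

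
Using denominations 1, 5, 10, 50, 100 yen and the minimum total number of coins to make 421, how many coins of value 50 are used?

0

Greedy: take as many of the largest coin as possible, then repeat with the remainder.
421 = 4×100 + 2×10 + 1×1
Count of 50: 0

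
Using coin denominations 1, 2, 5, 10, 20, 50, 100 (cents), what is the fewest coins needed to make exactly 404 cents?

Use the largest denomination that fits, subtract, and repeat.
404 − 4×100→4 − 2×2→0
Total coins = 4 + 2 = 6

6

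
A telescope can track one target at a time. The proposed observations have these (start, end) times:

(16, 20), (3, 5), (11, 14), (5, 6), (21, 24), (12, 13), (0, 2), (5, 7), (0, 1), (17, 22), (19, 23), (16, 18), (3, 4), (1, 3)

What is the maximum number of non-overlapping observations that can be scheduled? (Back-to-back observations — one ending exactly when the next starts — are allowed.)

Sort by end time and greedily take each interval whose start is ≥ the last chosen end.
By end time: (0,1), (0,2), (1,3), (3,4), (3,5), (5,6), (5,7), (12,13), (11,14), (16,18), (16,20), (17,22), (19,23), (21,24).
Pick (0,1); next start ≥ 1 → (1,3); next start ≥ 3 → (3,4); next start ≥ 4 → (5,6); next start ≥ 6 → (12,13); next start ≥ 13 → (16,18); next start ≥ 18 → (19,23).
Selected 7 observations.

7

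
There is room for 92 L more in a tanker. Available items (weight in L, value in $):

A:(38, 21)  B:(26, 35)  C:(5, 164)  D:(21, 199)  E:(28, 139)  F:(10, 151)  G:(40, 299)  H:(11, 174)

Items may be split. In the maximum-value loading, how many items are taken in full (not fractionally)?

Greedy by value/weight ratio, highest first.
Order: C (164/5=32.80) > H (174/11=15.82) > F (151/10=15.10) > D (199/21=9.48) > G (299/40=7.47) > E (139/28=4.96) > B (35/26=1.35) > A (21/38=0.55)
Fill: take C (5 @ 164) → take H (11 @ 174) → take F (10 @ 151) → take D (21 @ 199) → take G (40 @ 299) → take 5/28 of E → 24.82; 92/92 used.
5 item(s) taken whole; one partial (take 5/28 of E).

5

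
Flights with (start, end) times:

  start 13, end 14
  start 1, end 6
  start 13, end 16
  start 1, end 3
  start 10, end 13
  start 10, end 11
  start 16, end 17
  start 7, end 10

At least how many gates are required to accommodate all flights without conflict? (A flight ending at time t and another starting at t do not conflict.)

starts: [1, 1, 7, 10, 10, 13, 13, 16]
ends:   [3, 6, 10, 11, 13, 14, 16, 17]
s1→1 s1→2  — peak 2.

2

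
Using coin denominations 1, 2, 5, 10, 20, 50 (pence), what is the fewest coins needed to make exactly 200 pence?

200 = 4×50
Total coins = 4 = 4

4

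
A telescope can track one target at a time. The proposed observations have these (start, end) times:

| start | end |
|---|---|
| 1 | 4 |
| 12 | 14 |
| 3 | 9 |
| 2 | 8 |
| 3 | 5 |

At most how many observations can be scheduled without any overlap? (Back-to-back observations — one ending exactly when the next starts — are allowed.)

Order by finish time; keep every interval that doesn't clash with the previous kept one.
By end time: (1,4), (3,5), (2,8), (3,9), (12,14).
Pick (1,4); next start ≥ 4 → (12,14).
Selected 2 observations.

2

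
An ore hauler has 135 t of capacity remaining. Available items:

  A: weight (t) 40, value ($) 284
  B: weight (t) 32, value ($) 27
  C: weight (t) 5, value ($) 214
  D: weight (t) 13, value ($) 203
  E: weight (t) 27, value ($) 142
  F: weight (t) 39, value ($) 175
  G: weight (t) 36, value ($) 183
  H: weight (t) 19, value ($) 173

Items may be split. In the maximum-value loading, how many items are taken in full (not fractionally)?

Sort by value per unit weight and fill in that order.
Order: C (214/5=42.80) > D (203/13=15.62) > H (173/19=9.11) > A (284/40=7.10) > E (142/27=5.26) > G (183/36=5.08) > F (175/39=4.49) > B (27/32=0.84)
Fill: take C (5 @ 214) → take D (13 @ 203) → take H (19 @ 173) → take A (40 @ 284) → take E (27 @ 142) → take 31/36 of G → 157.58; 135/135 used.
5 item(s) taken whole; one partial (take 31/36 of G).

5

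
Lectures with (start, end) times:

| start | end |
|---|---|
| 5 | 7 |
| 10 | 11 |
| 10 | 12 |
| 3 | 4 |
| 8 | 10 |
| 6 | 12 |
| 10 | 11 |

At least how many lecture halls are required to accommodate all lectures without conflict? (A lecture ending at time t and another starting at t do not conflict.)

4

Events (time:±→running): 3:+→1 4:-→0 5:+→1 6:+→2 7:-→1 8:+→2 10:-→1 10:+→2 10:+→3 10:+→4 … peak 4.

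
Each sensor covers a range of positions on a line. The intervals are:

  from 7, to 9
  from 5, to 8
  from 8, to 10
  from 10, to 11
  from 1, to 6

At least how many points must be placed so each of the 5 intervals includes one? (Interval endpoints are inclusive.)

3

By right end: [1,6]  [5,8]  [7,9]  [8,10]  [10,11]
[1,6] uncovered → point at 6; [7,9] uncovered → point at 9; [10,11] uncovered → point at 11.
Points: 6, 9, 11 (3 total).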